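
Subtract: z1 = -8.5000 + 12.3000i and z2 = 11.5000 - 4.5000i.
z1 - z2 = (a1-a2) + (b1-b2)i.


Real: -8.5 - 11.5 = -20
Imag: 12.3 + 4.5 = 16.8

-20.0000 + 16.8000i


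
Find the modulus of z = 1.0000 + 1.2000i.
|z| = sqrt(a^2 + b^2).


|z| = sqrt(1^2 + 1.2^2) = sqrt(1 + 1.44) = sqrt(2.44) = 1.5620

|z| = 1.5620


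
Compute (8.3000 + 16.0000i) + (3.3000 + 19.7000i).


Real: 8.3 + 3.3 = 11.6
Imag: 16 + 19.7 = 35.7

11.6000 + 35.7000i


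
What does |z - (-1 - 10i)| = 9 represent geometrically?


|z - z0| = r is a circle with center z0 and radius r.
Center = (-1, -10), radius = 9

Circle with center (-1, -10) and radius 9


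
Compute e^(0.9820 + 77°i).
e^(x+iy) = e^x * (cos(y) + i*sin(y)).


e^0.9820 = 2.6698
cos(77°) = 0.22495
sin(77°) = 0.97437
Real = 2.6698*0.22495 = 0.6006
Imag = 2.6698*0.97437 = 2.6014

0.6006 + 2.6014i


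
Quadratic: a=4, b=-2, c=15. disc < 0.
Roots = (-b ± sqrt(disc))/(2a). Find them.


disc = (-2)^2 - 4*4*15 = 4 - 240 = -236
sqrt(|disc|) = sqrt(236) = 15.3623
Real part = 2/(2*4) = 0.2500
Imag part = 15.3623/(2*4) = 1.9203

0.2500 ± 1.9203i


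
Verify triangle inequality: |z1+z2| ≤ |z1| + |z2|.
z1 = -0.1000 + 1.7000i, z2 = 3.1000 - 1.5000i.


|z1| = sqrt((-0.1)^2 + 1.7^2) = sqrt(2.9) = 1.7029
|z2| = sqrt(3.1^2 + (-1.5)^2) = sqrt(11.86) = 3.4438
z1+z2 = 3.0000 + 0.2000i
|z1+z2| = sqrt(9.04) = 3.0067
|z1|+|z2| = 1.7029 + 3.4438 = 5.1467

|z1+z2| = 3.0067 ≤ |z1|+|z2| = 5.1467 (verified)


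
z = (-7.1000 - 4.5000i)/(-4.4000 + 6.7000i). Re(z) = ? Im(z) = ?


Multiply by conjugate: (-7.1000 - 4.5000i)(-4.4000 - 6.7000i) / ((-4.4)^2 + 6.7^2)
Numerator real = -7.1*(-4.4) - (4.5)*6.7 = 1.09
Numerator imag = -4.5*(-4.4) - (-7.1)*6.7 = 67.37
Denominator = 64.25
Re(z) = 1.09/64.25 = 0.0170
Im(z) = 67.37/64.25 = 1.0486

Re(z) = 0.0170, Im(z) = 1.0486


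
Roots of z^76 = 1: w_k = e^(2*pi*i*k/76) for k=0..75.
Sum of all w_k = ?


The sum of all 76th roots of unity is 0.
Geometric series: (1 - w^76)/(1 - w) = (1-1)/(1-w) = 0 since w^76 = 1, w ≠ 1.
Alternatively: coefficient of z^75 in z^76 - 1 is 0.

0


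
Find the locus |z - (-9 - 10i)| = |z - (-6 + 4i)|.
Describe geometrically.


Equal distances means the locus is the perpendicular bisector of z1 and z2.
Midpoint = ((-9+(-6))/2, (-10+4)/2) = (-7.5000, -3.0000)

Perpendicular bisector through (-7.5000, -3.0000)


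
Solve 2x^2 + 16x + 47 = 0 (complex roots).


disc = 16^2 - 4*2*47 = 256 - 376 = -120
sqrt(|disc|) = sqrt(120) = 10.9545
Real part = -16/(2*2) = -4.0000
Imag part = 10.9545/(2*2) = 2.7386

-4.0000 ± 2.7386i


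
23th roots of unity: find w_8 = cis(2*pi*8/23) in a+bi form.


Angle = 360*8/23 = 125.2174°
a = cos(125.2174°) = -0.5767
b = sin(125.2174°) = 0.8170

-0.5767 + 0.8170i


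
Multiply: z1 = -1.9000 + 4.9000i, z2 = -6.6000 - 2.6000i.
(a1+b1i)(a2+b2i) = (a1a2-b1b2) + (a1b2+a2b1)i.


Real = -1.9*(-6.6) - 4.9*(-2.6) = 12.54 - (-12.74) = 25.28
Imag = -1.9*(-2.6) - (6.6)*4.9 = 4.94 - (32.34) = -27.4

25.2800 - 27.4000i


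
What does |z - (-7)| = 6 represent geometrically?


|z - z0| = r is a circle with center z0 and radius r.
Center = (-7, 0), radius = 6

Circle with center (-7, 0) and radius 6


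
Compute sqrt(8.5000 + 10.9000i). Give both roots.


|z| = sqrt(72.25+118.81) = 13.8224
sqrt((|z|+a)/2) = sqrt((13.8224+8.5)/2) = sqrt(11.1612) = 3.3408
sqrt((|z|-a)/2) = sqrt((13.8224-8.5)/2) = sqrt(2.6612) = 1.6313

±(3.3408 + 1.6313i) i.e. 3.3408 + 1.6313i and -3.3408 - 1.6313i


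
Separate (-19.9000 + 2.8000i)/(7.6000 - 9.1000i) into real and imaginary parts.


Multiply by conjugate: (-19.9000 + 2.8000i)(7.6000 + 9.1000i) / (7.6^2 + (-9.1)^2)
Numerator real = -19.9*7.6 + 2.8*(-9.1) = -176.72
Numerator imag = 2.8*7.6 - (-19.9)*(-9.1) = -159.81
Denominator = 140.57
Re(z) = -176.72/140.57 = -1.2572
Im(z) = -159.81/140.57 = -1.1369

Re(z) = -1.2572, Im(z) = -1.1369


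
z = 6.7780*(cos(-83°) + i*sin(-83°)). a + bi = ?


a = 6.7780*cos(-83°) = 6.7780*0.12187 = 0.8260
b = 6.7780*sin(-83°) = 6.7780*(-0.99255) = -6.7275

0.8260 - 6.7275i


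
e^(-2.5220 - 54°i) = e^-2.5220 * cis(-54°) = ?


e^-2.5220 = 0.0803
cos(-54°) = 0.5878
sin(-54°) = -0.809
Real = 0.0803*0.5878 = 0.0472
Imag = 0.0803*(-0.809) = -0.0650

0.0472 - 0.0650i


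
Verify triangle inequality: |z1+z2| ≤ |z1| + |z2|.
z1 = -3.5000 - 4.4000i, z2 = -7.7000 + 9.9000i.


|z1| = sqrt((-3.5)^2 + (-4.4)^2) = sqrt(31.61) = 5.6223
|z2| = sqrt((-7.7)^2 + 9.9^2) = sqrt(157.3) = 12.5419
z1+z2 = -11.2000 + 5.5000i
|z1+z2| = sqrt(155.69) = 12.4776
|z1|+|z2| = 5.6223 + 12.5419 = 18.1642

|z1+z2| = 12.4776 ≤ |z1|+|z2| = 18.1642 (verified)


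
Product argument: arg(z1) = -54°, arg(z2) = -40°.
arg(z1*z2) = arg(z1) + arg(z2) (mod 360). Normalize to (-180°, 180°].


arg(z1*z2) = -54° - 40° = -94°
Normalized to (-180°, 180°]: -94°

-94°


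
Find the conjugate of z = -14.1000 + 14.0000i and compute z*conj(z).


z_bar = -14.1000 - 14.0000i
z*z_bar = (-14.1)^2 + 14^2 = 198.81 + 196 = 394.81

z_bar = -14.1000 - 14.0000i, z*z_bar = 394.81


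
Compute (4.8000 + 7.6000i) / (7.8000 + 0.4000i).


Conjugate of z2 = 7.8000 - 0.4000i
Numerator: (4.8000 + 7.6000i)(7.8000 - 0.4000i) = 40.4800 + 57.3600i
Denominator: 7.8^2 + 0.4^2 = 61
Result = (40.4800 + 57.3600i)/61

0.6636 + 0.9403i


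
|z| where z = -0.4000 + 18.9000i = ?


|z| = sqrt((-0.4)^2 + 18.9^2) = sqrt(0.16 + 357.21) = sqrt(357.37) = 18.9042

|z| = 18.9042


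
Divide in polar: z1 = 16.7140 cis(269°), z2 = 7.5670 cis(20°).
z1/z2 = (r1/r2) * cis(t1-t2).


r = 16.7140 / 7.5670 = 2.2088
theta = 269° - 20° = 249° = 249° (mod 360)

2.2088 cis(249°)


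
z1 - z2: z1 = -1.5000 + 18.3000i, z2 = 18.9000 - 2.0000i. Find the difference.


Real: -1.5 - 18.9 = -20.4
Imag: 18.3 + 2 = 20.3

-20.4000 + 20.3000i


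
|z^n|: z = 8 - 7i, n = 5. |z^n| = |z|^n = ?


|z| = sqrt(64+49) = sqrt(113) = 10.6301
|z^5| = |z|^5 = (sqrt(113))^5 = 113^2 * sqrt(113) = 12769*sqrt(113)

|z^5| = 12769*sqrt(113) ≈ 135736.3319


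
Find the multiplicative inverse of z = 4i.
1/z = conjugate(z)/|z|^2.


|z|^2 = 0+16 = 16
1/z = (0 - 4i)/16

1/z = 0 - 0.2500i


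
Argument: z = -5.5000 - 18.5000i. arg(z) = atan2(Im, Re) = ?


Re = -5.5, Im = -18.5
arg = atan2(-18.5, -5.5) = -106.5571 degrees

arg(z) = -106.5571 degrees


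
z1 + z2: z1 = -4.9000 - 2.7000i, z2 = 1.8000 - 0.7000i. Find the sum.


Real: -4.9 + 1.8 = -3.1
Imag: -2.7 - 0.7 = -3.4

-3.1000 - 3.4000i


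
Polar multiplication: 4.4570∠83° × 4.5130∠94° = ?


r = 4.4570 * 4.5130 = 20.1144
theta = 83° + 94° = 177° = 177° (mod 360)

20.1144 cis(177°)


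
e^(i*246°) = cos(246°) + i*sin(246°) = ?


cos(246°) = -0.4067
sin(246°) = -0.9135

e^(i*246°) = -0.4067 - 0.9135i


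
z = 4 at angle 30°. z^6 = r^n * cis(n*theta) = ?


r^6 = 4^6 = 4096
n*theta = 6*30° = 180° = 180° (mod 360)
a = 4096*cos(180°) = -4096.0000
b = 4096*sin(180°) = 0

4096 cis(180°) = -4096.0000 + 0i


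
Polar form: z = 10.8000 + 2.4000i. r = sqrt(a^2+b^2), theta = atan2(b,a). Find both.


r = sqrt(116.64+5.76) = sqrt(122.4) = 11.0635
theta = atan2(2.4, 10.8) = 12.5288 degrees

r = 11.0635, theta = 12.5288 degrees


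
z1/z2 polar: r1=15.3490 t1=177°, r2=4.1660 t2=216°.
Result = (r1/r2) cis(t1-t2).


r = 15.3490 / 4.1660 = 3.6843
theta = 177° - 216° = -39° = 321° (mod 360)

3.6843 cis(321°)


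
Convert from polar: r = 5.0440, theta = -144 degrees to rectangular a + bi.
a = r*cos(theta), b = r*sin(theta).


a = 5.0440*cos(-144°) = 5.0440*(-0.80902) = -4.0807
b = 5.0440*sin(-144°) = 5.0440*(-0.58779) = -2.9648

-4.0807 - 2.9648i


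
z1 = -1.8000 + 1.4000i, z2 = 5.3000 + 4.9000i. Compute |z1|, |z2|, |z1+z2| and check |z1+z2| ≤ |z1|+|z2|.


|z1| = sqrt((-1.8)^2 + 1.4^2) = sqrt(5.2) = 2.2804
|z2| = sqrt(5.3^2 + 4.9^2) = sqrt(52.1) = 7.2180
z1+z2 = 3.5000 + 6.3000i
|z1+z2| = sqrt(51.94) = 7.2069
|z1|+|z2| = 2.2804 + 7.2180 = 9.4984

|z1+z2| = 7.2069 ≤ |z1|+|z2| = 9.4984 (verified)


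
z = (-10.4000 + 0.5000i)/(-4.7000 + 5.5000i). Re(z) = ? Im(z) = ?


Multiply by conjugate: (-10.4000 + 0.5000i)(-4.7000 - 5.5000i) / ((-4.7)^2 + 5.5^2)
Numerator real = -10.4*(-4.7) + 0.5*5.5 = 51.63
Numerator imag = 0.5*(-4.7) - (-10.4)*5.5 = 54.85
Denominator = 52.34
Re(z) = 51.63/52.34 = 0.9864
Im(z) = 54.85/52.34 = 1.0480

Re(z) = 0.9864, Im(z) = 1.0480


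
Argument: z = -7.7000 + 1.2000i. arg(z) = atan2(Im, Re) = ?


Re = -7.7, Im = 1.2
arg = atan2(1.2, -7.7) = 171.1420 degrees

arg(z) = 171.1420 degrees


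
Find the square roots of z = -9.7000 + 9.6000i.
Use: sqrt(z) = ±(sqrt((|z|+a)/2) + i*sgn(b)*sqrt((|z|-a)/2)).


|z| = sqrt(94.09+92.16) = 13.6473
sqrt((|z|+a)/2) = sqrt((13.6473+(-9.7))/2) = sqrt(1.9737) = 1.4049
sqrt((|z|-a)/2) = sqrt((13.6473-(-9.7))/2) = sqrt(11.6737) = 3.4167

±(1.4049 + 3.4167i) i.e. 1.4049 + 3.4167i and -1.4049 - 3.4167i


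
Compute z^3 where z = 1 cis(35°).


r^3 = 1^3 = 1
n*theta = 3*35° = 105° = 105° (mod 360)
a = 1*cos(105°) = -0.2588
b = 1*sin(105°) = 0.9659

1 cis(105°) = -0.2588 + 0.9659i


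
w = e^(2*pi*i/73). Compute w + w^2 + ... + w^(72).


With w = e^(2*pi*i/73), all 73 of the 73th roots of unity w^0 = 1, w, ..., w^(72) sum to 0: 1 + w + ... + w^(72) = (1 - w^73)/(1 - w) = 0 since w^73 = 1, w ≠ 1.
Removing the root 1: w + w^2 + ... + w^(72) = 0 - 1 = -1

Sum = -1


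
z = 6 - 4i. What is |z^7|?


|z| = sqrt(36+16) = sqrt(52) = 7.2111
|z^7| = |z|^7 = (sqrt(52))^7 = 52^3 * sqrt(52) = 140608*sqrt(52)

|z^7| = 140608*sqrt(52) ≈ 1013938.7075


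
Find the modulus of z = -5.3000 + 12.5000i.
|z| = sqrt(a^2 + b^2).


|z| = sqrt((-5.3)^2 + 12.5^2) = sqrt(28.09 + 156.25) = sqrt(184.34) = 13.5772

|z| = 13.5772


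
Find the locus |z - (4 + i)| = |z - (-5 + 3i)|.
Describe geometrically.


Equal distances means the locus is the perpendicular bisector of z1 and z2.
Midpoint = ((4+(-5))/2, (1+3)/2) = (-0.5000, 2.0000)

Perpendicular bisector through (-0.5000, 2.0000)


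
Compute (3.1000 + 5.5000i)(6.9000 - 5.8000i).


Real = 3.1*6.9 - 5.5*(-5.8) = 21.39 - (-31.9) = 53.29
Imag = 3.1*(-5.8) + 6.9*5.5 = -17.98 + 37.95 = 19.97

53.2900 + 19.9700i


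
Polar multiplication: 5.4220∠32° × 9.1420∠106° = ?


r = 5.4220 * 9.1420 = 49.5679
theta = 32° + 106° = 138° = 138° (mod 360)

49.5679 cis(138°)


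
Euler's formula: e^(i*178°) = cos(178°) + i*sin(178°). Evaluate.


cos(178°) = -0.9994
sin(178°) = 0.0349

e^(i*178°) = -0.9994 + 0.0349i


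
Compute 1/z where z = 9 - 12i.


|z|^2 = 81+144 = 225
1/z = (9 + 12i)/225

1/z = 0.0400 + 0.0533i


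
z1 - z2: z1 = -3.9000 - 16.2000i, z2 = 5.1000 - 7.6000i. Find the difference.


Real: -3.9 - 5.1 = -9
Imag: -16.2 + 7.6 = -8.6

-9.0000 - 8.6000i


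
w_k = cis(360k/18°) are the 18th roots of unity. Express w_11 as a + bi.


Angle = 360*11/18 = 220°
a = cos(220°) = -0.7660
b = sin(220°) = -0.6428

-0.7660 - 0.6428i


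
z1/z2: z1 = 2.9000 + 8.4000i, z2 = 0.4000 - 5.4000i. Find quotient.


Conjugate of z2 = 0.4000 + 5.4000i
Numerator: (2.9000 + 8.4000i)(0.4000 + 5.4000i) = -44.2000 + 19.0200i
Denominator: 0.4^2 + (-5.4)^2 = 29.32
Result = (-44.2000 + 19.0200i)/29.32

-1.5075 + 0.6487i


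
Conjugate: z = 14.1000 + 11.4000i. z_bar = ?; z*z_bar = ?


z_bar = 14.1000 - 11.4000i
z*z_bar = 14.1^2 + 11.4^2 = 198.81 + 129.96 = 328.77

z_bar = 14.1000 - 11.4000i, z*z_bar = 328.77


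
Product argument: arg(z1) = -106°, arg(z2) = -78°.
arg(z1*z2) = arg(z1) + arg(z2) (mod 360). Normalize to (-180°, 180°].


arg(z1*z2) = -106° - 78° = -184°
Normalized to (-180°, 180°]: 176°

176°


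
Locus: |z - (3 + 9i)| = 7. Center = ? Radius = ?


|z - z0| = r is a circle with center z0 and radius r.
Center = (3, 9), radius = 7

Circle with center (3, 9) and radius 7


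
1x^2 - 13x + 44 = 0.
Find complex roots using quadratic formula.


disc = (-13)^2 - 4*1*44 = 169 - 176 = -7
sqrt(|disc|) = sqrt(7) = 2.6458
Real part = 13/(2*1) = 6.5000
Imag part = 2.6458/(2*1) = 1.3229

6.5000 ± 1.3229i


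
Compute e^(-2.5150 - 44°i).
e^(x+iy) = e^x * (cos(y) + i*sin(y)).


e^-2.5150 = 0.0809
cos(-44°) = 0.7193
sin(-44°) = -0.6947
Real = 0.0809*0.7193 = 0.0582
Imag = 0.0809*(-0.6947) = -0.0562

0.0582 - 0.0562i


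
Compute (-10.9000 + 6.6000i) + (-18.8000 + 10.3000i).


Real: -10.9 - 18.8 = -29.7
Imag: 6.6 + 10.3 = 16.9

-29.7000 + 16.9000i


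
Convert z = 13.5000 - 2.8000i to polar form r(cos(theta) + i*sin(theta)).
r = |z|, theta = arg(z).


r = sqrt(182.25+7.84) = sqrt(190.09) = 13.7873
theta = atan2(-2.8, 13.5) = -11.7174 degrees

r = 13.7873, theta = -11.7174 degrees


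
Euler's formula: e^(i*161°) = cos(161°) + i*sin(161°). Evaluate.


cos(161°) = -0.9455
sin(161°) = 0.3256

e^(i*161°) = -0.9455 + 0.3256i


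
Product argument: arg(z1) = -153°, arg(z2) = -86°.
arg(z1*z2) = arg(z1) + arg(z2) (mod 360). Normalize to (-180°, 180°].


arg(z1*z2) = -153° - 86° = -239°
Normalized to (-180°, 180°]: 121°

121°


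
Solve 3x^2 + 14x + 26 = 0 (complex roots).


disc = 14^2 - 4*3*26 = 196 - 312 = -116
sqrt(|disc|) = sqrt(116) = 10.7703
Real part = -14/(2*3) = -2.3333
Imag part = 10.7703/(2*3) = 1.7951

-2.3333 ± 1.7951i


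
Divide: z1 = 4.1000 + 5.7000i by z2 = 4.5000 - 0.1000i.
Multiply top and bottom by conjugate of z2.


Conjugate of z2 = 4.5000 + 0.1000i
Numerator: (4.1000 + 5.7000i)(4.5000 + 0.1000i) = 17.8800 + 26.0600i
Denominator: 4.5^2 + (-0.1)^2 = 20.26
Result = (17.8800 + 26.0600i)/20.26

0.8825 + 1.2863i


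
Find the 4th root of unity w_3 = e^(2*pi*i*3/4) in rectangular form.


Angle = 360*3/4 = 270°
a = cos(270°) = 0
b = sin(270°) = -1.0000

0 - 1.0000i


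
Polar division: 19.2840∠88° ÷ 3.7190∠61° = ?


r = 19.2840 / 3.7190 = 5.1853
theta = 88° - 61° = 27° = 27° (mod 360)

5.1853 cis(27°)


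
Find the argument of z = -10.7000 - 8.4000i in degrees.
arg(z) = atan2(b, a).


Re = -10.7, Im = -8.4
arg = atan2(-8.4, -10.7) = -141.8664 degrees

arg(z) = -141.8664 degrees


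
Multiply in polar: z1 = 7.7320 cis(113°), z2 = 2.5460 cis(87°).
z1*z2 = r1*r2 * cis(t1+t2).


r = 7.7320 * 2.5460 = 19.6857
theta = 113° + 87° = 200° = 200° (mod 360)

19.6857 cis(200°)


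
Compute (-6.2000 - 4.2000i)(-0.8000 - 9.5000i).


Real = -6.2*(-0.8) - (-4.2)*(-9.5) = 4.96 - 39.9 = -34.94
Imag = -6.2*(-9.5) - (0.8)*(-4.2) = 58.9 + 3.36 = 62.26

-34.9400 + 62.2600i


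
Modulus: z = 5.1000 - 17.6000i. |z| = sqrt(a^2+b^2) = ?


|z| = sqrt(5.1^2 + (-17.6)^2) = sqrt(26.01 + 309.76) = sqrt(335.77) = 18.3240

|z| = 18.3240


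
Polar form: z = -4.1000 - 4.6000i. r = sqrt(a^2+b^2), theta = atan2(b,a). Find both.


r = sqrt(16.81+21.16) = sqrt(37.97) = 6.1620
theta = atan2(-4.6, -4.1) = -131.7108 degrees

r = 6.1620, theta = -131.7108 degrees


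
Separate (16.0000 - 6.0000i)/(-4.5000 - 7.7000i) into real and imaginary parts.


Multiply by conjugate: (16.0000 - 6.0000i)(-4.5000 + 7.7000i) / ((-4.5)^2 + (-7.7)^2)
Numerator real = 16*(-4.5) - (6)*(-7.7) = -25.8
Numerator imag = -6*(-4.5) - 16*(-7.7) = 150.2
Denominator = 79.54
Re(z) = -25.8/79.54 = -0.3244
Im(z) = 150.2/79.54 = 1.8884

Re(z) = -0.3244, Im(z) = 1.8884


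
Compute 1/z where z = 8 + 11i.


|z|^2 = 64+121 = 185
1/z = (8 - 11i)/185

1/z = 0.0432 - 0.0595i


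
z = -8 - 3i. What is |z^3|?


|z| = sqrt(64+9) = sqrt(73) = 8.5440
|z^3| = |z|^3 = (sqrt(73))^3 = 73*sqrt(73)

|z^3| = 73*sqrt(73) ≈ 623.7123


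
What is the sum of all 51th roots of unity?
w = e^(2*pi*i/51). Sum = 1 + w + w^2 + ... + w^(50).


The sum of all 51th roots of unity is 0.
Geometric series: (1 - w^51)/(1 - w) = (1-1)/(1-w) = 0 since w^51 = 1, w ≠ 1.
Alternatively: coefficient of z^50 in z^51 - 1 is 0.

0


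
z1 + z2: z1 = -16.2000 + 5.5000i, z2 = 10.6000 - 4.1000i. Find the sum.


Real: -16.2 + 10.6 = -5.6
Imag: 5.5 - 4.1 = 1.4

-5.6000 + 1.4000i


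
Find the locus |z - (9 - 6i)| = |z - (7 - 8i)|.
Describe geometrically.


Equal distances means the locus is the perpendicular bisector of z1 and z2.
Midpoint = ((9+7)/2, (-6+(-8))/2) = (8.0000, -7.0000)

Perpendicular bisector through (8.0000, -7.0000)


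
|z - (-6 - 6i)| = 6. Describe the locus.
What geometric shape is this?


|z - z0| = r is a circle with center z0 and radius r.
Center = (-6, -6), radius = 6

Circle with center (-6, -6) and radius 6


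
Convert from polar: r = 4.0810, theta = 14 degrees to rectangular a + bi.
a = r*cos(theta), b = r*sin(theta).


a = 4.0810*cos(14°) = 4.0810*0.9703 = 3.9598
b = 4.0810*sin(14°) = 4.0810*0.24192 = 0.9873

3.9598 + 0.9873i


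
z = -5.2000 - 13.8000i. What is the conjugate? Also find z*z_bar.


z_bar = -5.2000 + 13.8000i
z*z_bar = (-5.2)^2 + (-13.8)^2 = 27.04 + 190.44 = 217.48

z_bar = -5.2000 + 13.8000i, z*z_bar = 217.48


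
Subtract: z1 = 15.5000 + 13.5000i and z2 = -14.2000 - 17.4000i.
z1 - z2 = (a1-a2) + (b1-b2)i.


Real: 15.5 + 14.2 = 29.7
Imag: 13.5 + 17.4 = 30.9

29.7000 + 30.9000i


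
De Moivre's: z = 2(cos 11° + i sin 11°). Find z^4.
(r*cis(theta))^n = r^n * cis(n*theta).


r^4 = 2^4 = 16
n*theta = 4*11° = 44° = 44° (mod 360)
a = 16*cos(44°) = 11.5094
b = 16*sin(44°) = 11.1145

16 cis(44°) = 11.5094 + 11.1145i


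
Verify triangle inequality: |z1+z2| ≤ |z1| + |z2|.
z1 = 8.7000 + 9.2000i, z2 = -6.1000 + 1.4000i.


|z1| = sqrt(8.7^2 + 9.2^2) = sqrt(160.33) = 12.6621
|z2| = sqrt((-6.1)^2 + 1.4^2) = sqrt(39.17) = 6.2586
z1+z2 = 2.6000 + 10.6000i
|z1+z2| = sqrt(119.12) = 10.9142
|z1|+|z2| = 12.6621 + 6.2586 = 18.9207

|z1+z2| = 10.9142 ≤ |z1|+|z2| = 18.9207 (verified)


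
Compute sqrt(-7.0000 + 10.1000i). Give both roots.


|z| = sqrt(49+102.01) = 12.2886
sqrt((|z|+a)/2) = sqrt((12.2886+(-7))/2) = sqrt(2.6443) = 1.6261
sqrt((|z|-a)/2) = sqrt((12.2886-(-7))/2) = sqrt(9.6443) = 3.1055

±(1.6261 + 3.1055i) i.e. 1.6261 + 3.1055i and -1.6261 - 3.1055i


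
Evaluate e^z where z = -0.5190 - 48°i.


e^-0.5190 = 0.59512
cos(-48°) = 0.6691
sin(-48°) = -0.74314
Real = 0.59512*0.6691 = 0.3982
Imag = 0.59512*(-0.74314) = -0.4423

0.3982 - 0.4423i


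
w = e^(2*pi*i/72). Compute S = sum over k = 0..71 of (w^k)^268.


The roots are w_k = w^k with w = e^(2*pi*i/72), and (w^k)^268 = (w^268)^k.
So S = 1 + u + u^2 + ... + u^(71) with u = w^268.
268 = 3*72 + 52, so 268 is not a multiple of 72: u = (w^72)^3 * w^52 = w^52 ≠ 1 (w is a primitive 72th root), while u^72 = (w^72)^268 = 1.
Geometric series: S = (1 - u^72)/(1 - u) = (1 - 1)/(1 - u) = 0

S = 0


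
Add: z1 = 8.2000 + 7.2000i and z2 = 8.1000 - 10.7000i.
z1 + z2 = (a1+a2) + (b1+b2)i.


Real: 8.2 + 8.1 = 16.3
Imag: 7.2 - 10.7 = -3.5

16.3000 - 3.5000i


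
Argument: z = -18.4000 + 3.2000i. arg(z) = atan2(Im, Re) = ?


Re = -18.4, Im = 3.2
arg = atan2(3.2, -18.4) = 170.1342 degrees

arg(z) = 170.1342 degrees


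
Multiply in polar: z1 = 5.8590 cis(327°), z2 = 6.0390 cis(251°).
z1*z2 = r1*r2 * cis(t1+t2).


r = 5.8590 * 6.0390 = 35.3825
theta = 327° + 251° = 578° = 218° (mod 360)

35.3825 cis(218°)


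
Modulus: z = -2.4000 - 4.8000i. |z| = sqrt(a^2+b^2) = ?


|z| = sqrt((-2.4)^2 + (-4.8)^2) = sqrt(5.76 + 23.04) = sqrt(28.8) = 5.3666

|z| = 5.3666


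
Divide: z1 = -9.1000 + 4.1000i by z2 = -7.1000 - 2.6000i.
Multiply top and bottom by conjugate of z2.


Conjugate of z2 = -7.1000 + 2.6000i
Numerator: (-9.1000 + 4.1000i)(-7.1000 + 2.6000i) = 53.9500 - 52.7700i
Denominator: (-7.1)^2 + (-2.6)^2 = 57.17
Result = (53.9500 - 52.7700i)/57.17

0.9437 - 0.9230i


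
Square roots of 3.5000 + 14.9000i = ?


|z| = sqrt(12.25+222.01) = 15.3056
sqrt((|z|+a)/2) = sqrt((15.3056+3.5)/2) = sqrt(9.4028) = 3.0664
sqrt((|z|-a)/2) = sqrt((15.3056-3.5)/2) = sqrt(5.9028) = 2.4296

±(3.0664 + 2.4296i) i.e. 3.0664 + 2.4296i and -3.0664 - 2.4296i


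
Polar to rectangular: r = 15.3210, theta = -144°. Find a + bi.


a = 15.3210*cos(-144°) = 15.3210*(-0.809017) = -12.3949
b = 15.3210*sin(-144°) = 15.3210*(-0.58779) = -9.0055

-12.3949 - 9.0055i


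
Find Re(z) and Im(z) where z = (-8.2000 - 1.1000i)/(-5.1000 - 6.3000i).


Multiply by conjugate: (-8.2000 - 1.1000i)(-5.1000 + 6.3000i) / ((-5.1)^2 + (-6.3)^2)
Numerator real = -8.2*(-5.1) - (1.1)*(-6.3) = 48.75
Numerator imag = -1.1*(-5.1) - (-8.2)*(-6.3) = -46.05
Denominator = 65.7
Re(z) = 48.75/65.7 = 0.7420
Im(z) = -46.05/65.7 = -0.7009

Re(z) = 0.7420, Im(z) = -0.7009


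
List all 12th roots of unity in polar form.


The 12th roots of unity are cis(360k/12°) for k=0..11
Angle step = 360/12 = 30°
Primitive root: cis(30°)
Primitive root = 0.8660 + 0.5000i

12 roots at angles: 0°, 30°, 60°, 90°, 120°, 150°, 180°, 210°, 240°, 270°, 300°, 330°


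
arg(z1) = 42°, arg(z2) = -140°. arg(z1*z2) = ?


arg(z1*z2) = 42° - 140° = -98°
Normalized to (-180°, 180°]: -98°

-98°


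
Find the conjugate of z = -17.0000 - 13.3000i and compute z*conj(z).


z_bar = -17.0000 + 13.3000i
z*z_bar = (-17)^2 + (-13.3)^2 = 289 + 176.89 = 465.89

z_bar = -17.0000 + 13.3000i, z*z_bar = 465.89


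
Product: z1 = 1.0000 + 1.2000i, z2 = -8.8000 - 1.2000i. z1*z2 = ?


Real = 1*(-8.8) - 1.2*(-1.2) = -8.8 - (-1.44) = -7.36
Imag = 1*(-1.2) - (8.8)*1.2 = -1.2 - (10.56) = -11.76

-7.3600 - 11.7600i


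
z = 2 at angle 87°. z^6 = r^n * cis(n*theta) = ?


r^6 = 2^6 = 64
n*theta = 6*87° = 522° = 162° (mod 360)
a = 64*cos(162°) = -60.8676
b = 64*sin(162°) = 19.7771

64 cis(162°) = -60.8676 + 19.7771i


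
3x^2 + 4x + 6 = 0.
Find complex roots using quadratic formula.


disc = 4^2 - 4*3*6 = 16 - 72 = -56
sqrt(|disc|) = sqrt(56) = 7.4833
Real part = -4/(2*3) = -0.6667
Imag part = 7.4833/(2*3) = 1.2472

-0.6667 ± 1.2472i


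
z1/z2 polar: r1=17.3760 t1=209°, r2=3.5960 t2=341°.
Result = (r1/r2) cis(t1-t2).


r = 17.3760 / 3.5960 = 4.8320
theta = 209° - 341° = -132° = 228° (mod 360)

4.8320 cis(228°)


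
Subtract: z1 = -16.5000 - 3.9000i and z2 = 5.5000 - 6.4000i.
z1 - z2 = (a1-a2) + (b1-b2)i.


Real: -16.5 - 5.5 = -22
Imag: -3.9 + 6.4 = 2.5

-22.0000 + 2.5000i


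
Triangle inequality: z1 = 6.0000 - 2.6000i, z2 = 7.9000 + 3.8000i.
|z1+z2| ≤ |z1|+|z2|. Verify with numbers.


|z1| = sqrt(6^2 + (-2.6)^2) = sqrt(42.76) = 6.5391
|z2| = sqrt(7.9^2 + 3.8^2) = sqrt(76.85) = 8.7664
z1+z2 = 13.9000 + 1.2000i
|z1+z2| = sqrt(194.65) = 13.9517
|z1|+|z2| = 6.5391 + 8.7664 = 15.3055

|z1+z2| = 13.9517 ≤ |z1|+|z2| = 15.3055 (verified)


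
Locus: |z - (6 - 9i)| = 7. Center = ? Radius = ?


|z - z0| = r is a circle with center z0 and radius r.
Center = (6, -9), radius = 7

Circle with center (6, -9) and radius 7


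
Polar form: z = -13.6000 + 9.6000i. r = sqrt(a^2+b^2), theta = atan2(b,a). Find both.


r = sqrt(184.96+92.16) = sqrt(277.12) = 16.6469
theta = atan2(9.6, -13.6) = 144.7824 degrees

r = 16.6469, theta = 144.7824 degrees


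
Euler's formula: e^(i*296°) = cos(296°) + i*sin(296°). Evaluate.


cos(296°) = 0.4384
sin(296°) = -0.8988

e^(i*296°) = 0.4384 - 0.8988i


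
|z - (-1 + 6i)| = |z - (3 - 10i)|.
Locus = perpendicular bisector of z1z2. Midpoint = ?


Equal distances means the locus is the perpendicular bisector of z1 and z2.
Midpoint = ((-1+3)/2, (6+(-10))/2) = (1.0000, -2.0000)

Perpendicular bisector through (1.0000, -2.0000)


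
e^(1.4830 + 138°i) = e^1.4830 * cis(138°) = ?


e^1.4830 = 4.4061
cos(138°) = -0.743145
sin(138°) = 0.66913
Real = 4.4061*(-0.743145) = -3.2744
Imag = 4.4061*0.66913 = 2.9483

-3.2744 + 2.9483i


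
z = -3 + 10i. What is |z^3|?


|z| = sqrt(9+100) = sqrt(109) = 10.4403
|z^3| = |z|^3 = (sqrt(109))^3 = 109*sqrt(109)

|z^3| = 109*sqrt(109) ≈ 1137.9934


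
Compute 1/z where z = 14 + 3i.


|z|^2 = 196+9 = 205
1/z = (14 - 3i)/205

1/z = 0.0683 - 0.0146i


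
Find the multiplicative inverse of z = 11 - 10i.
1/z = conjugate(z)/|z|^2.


|z|^2 = 121+100 = 221
1/z = (11 + 10i)/221

1/z = 0.0498 + 0.0452i


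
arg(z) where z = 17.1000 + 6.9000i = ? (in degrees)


Re = 17.1, Im = 6.9
arg = atan2(6.9, 17.1) = 21.9745 degrees

arg(z) = 21.9745 degrees


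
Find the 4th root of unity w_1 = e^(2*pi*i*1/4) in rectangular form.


Angle = 360*1/4 = 90°
a = cos(90°) = 0
b = sin(90°) = 1.0000

0 + 1.0000i


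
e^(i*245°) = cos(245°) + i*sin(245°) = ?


cos(245°) = -0.4226
sin(245°) = -0.9063

e^(i*245°) = -0.4226 - 0.9063i


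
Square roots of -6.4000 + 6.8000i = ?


|z| = sqrt(40.96+46.24) = 9.3381
sqrt((|z|+a)/2) = sqrt((9.3381+(-6.4))/2) = sqrt(1.4690) = 1.2120
sqrt((|z|-a)/2) = sqrt((9.3381-(-6.4))/2) = sqrt(7.8690) = 2.8052

±(1.2120 + 2.8052i) i.e. 1.2120 + 2.8052i and -1.2120 - 2.8052i


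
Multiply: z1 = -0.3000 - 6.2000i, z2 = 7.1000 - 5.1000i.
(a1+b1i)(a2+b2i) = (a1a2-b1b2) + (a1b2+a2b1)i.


Real = -0.3*7.1 - (-6.2)*(-5.1) = -2.13 - 31.62 = -33.75
Imag = -0.3*(-5.1) + 7.1*(-6.2) = 1.53 - (44.02) = -42.49

-33.7500 - 42.4900i


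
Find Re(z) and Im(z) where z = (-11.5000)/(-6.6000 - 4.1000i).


Multiply by conjugate: (-11.5000)(-6.6000 + 4.1000i) / ((-6.6)^2 + (-4.1)^2)
Numerator real = -11.5*(-6.6) + 0*(-4.1) = 75.9
Numerator imag = 0*(-6.6) - (-11.5)*(-4.1) = -47.15
Denominator = 60.37
Re(z) = 75.9/60.37 = 1.2572
Im(z) = -47.15/60.37 = -0.7810

Re(z) = 1.2572, Im(z) = -0.7810


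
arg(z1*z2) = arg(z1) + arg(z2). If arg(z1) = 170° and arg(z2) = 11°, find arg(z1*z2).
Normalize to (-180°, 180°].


arg(z1*z2) = 170° + 11° = 181°
Normalized to (-180°, 180°]: -179°

-179°


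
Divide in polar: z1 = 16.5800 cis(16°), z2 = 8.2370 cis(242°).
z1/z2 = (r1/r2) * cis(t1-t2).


r = 16.5800 / 8.2370 = 2.0129
theta = 16° - 242° = -226° = 134° (mod 360)

2.0129 cis(134°)


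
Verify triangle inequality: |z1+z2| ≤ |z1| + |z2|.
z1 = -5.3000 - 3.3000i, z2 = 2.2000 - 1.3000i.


|z1| = sqrt((-5.3)^2 + (-3.3)^2) = sqrt(38.98) = 6.2434
|z2| = sqrt(2.2^2 + (-1.3)^2) = sqrt(6.53) = 2.5554
z1+z2 = -3.1000 - 4.6000i
|z1+z2| = sqrt(30.77) = 5.5471
|z1|+|z2| = 6.2434 + 2.5554 = 8.7988

|z1+z2| = 5.5471 ≤ |z1|+|z2| = 8.7988 (verified)


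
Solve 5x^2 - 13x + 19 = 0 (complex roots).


disc = (-13)^2 - 4*5*19 = 169 - 380 = -211
sqrt(|disc|) = sqrt(211) = 14.5258
Real part = 13/(2*5) = 1.3000
Imag part = 14.5258/(2*5) = 1.4526

1.3000 ± 1.4526i


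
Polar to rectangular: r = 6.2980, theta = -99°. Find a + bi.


a = 6.2980*cos(-99°) = 6.2980*(-0.15643) = -0.9852
b = 6.2980*sin(-99°) = 6.2980*(-0.9877) = -6.2205

-0.9852 - 6.2205i


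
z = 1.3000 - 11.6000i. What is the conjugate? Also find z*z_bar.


z_bar = 1.3000 + 11.6000i
z*z_bar = 1.3^2 + (-11.6)^2 = 1.69 + 134.56 = 136.25

z_bar = 1.3000 + 11.6000i, z*z_bar = 136.25


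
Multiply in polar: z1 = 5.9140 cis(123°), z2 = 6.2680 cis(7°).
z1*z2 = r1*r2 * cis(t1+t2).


r = 5.9140 * 6.2680 = 37.0690
theta = 123° + 7° = 130° = 130° (mod 360)

37.0690 cis(130°)


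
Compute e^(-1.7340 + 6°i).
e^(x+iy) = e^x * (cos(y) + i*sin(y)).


e^-1.7340 = 0.1766
cos(6°) = 0.9945
sin(6°) = 0.1045
Real = 0.1766*0.9945 = 0.1756
Imag = 0.1766*0.1045 = 0.0185

0.1756 + 0.0185i


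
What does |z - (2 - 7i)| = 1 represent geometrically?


|z - z0| = r is a circle with center z0 and radius r.
Center = (2, -7), radius = 1

Circle with center (2, -7) and radius 1


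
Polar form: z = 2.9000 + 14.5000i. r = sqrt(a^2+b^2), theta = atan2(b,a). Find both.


r = sqrt(8.41+210.25) = sqrt(218.66) = 14.7872
theta = atan2(14.5, 2.9) = 78.6901 degrees

r = 14.7872, theta = 78.6901 degrees


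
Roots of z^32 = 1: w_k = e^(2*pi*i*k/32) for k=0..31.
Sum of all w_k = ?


The sum of all 32th roots of unity is 0.
Geometric series: (1 - w^32)/(1 - w) = (1-1)/(1-w) = 0 since w^32 = 1, w ≠ 1.
Alternatively: coefficient of z^31 in z^32 - 1 is 0.

0


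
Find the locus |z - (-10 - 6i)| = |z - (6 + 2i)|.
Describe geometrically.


Equal distances means the locus is the perpendicular bisector of z1 and z2.
Midpoint = ((-10+6)/2, (-6+2)/2) = (-2.0000, -2.0000)

Perpendicular bisector through (-2.0000, -2.0000)


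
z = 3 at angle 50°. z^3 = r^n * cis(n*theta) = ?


r^3 = 3^3 = 27
n*theta = 3*50° = 150° = 150° (mod 360)
a = 27*cos(150°) = -23.3827
b = 27*sin(150°) = 13.5000

27 cis(150°) = -23.3827 + 13.5000i


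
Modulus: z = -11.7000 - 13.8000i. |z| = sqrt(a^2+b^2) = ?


|z| = sqrt((-11.7)^2 + (-13.8)^2) = sqrt(136.89 + 190.44) = sqrt(327.33) = 18.0923

|z| = 18.0923


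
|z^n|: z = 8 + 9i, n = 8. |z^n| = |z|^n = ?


|z| = sqrt(64+81) = sqrt(145) = 12.0416
|z^8| = |z|^8 = (sqrt(145))^8 = 145^4 = 442050625

|z^8| = 442050625


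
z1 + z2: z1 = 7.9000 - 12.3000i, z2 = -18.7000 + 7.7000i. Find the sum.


Real: 7.9 - 18.7 = -10.8
Imag: -12.3 + 7.7 = -4.6

-10.8000 - 4.6000i


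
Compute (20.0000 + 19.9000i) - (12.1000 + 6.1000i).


Real: 20 - 12.1 = 7.9
Imag: 19.9 - 6.1 = 13.8

7.9000 + 13.8000i


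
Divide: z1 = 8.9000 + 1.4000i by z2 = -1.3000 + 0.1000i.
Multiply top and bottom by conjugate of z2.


Conjugate of z2 = -1.3000 - 0.1000i
Numerator: (8.9000 + 1.4000i)(-1.3000 - 0.1000i) = -11.4300 - 2.7100i
Denominator: (-1.3)^2 + 0.1^2 = 1.7
Result = (-11.4300 - 2.7100i)/1.7

-6.7235 - 1.5941i


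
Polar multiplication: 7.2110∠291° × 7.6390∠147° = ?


r = 7.2110 * 7.6390 = 55.0848
theta = 291° + 147° = 438° = 78° (mod 360)

55.0848 cis(78°)


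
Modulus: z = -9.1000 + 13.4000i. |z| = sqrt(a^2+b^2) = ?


|z| = sqrt((-9.1)^2 + 13.4^2) = sqrt(82.81 + 179.56) = sqrt(262.37) = 16.1978

|z| = 16.1978


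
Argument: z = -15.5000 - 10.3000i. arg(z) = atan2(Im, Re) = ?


Re = -15.5, Im = -10.3
arg = atan2(-10.3, -15.5) = -146.3953 degrees

arg(z) = -146.3953 degrees


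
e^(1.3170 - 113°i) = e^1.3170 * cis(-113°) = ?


e^1.3170 = 3.7322
cos(-113°) = -0.39073
sin(-113°) = -0.9205
Real = 3.7322*(-0.39073) = -1.4583
Imag = 3.7322*(-0.9205) = -3.4355

-1.4583 - 3.4355i


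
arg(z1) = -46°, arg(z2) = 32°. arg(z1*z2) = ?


arg(z1*z2) = -46° + 32° = -14°
Normalized to (-180°, 180°]: -14°

-14°


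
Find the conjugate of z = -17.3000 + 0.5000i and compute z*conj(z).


z_bar = -17.3000 - 0.5000i
z*z_bar = (-17.3)^2 + 0.5^2 = 299.29 + 0.25 = 299.54

z_bar = -17.3000 - 0.5000i, z*z_bar = 299.54


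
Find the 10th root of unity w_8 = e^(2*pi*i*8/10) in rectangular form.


Angle = 360*8/10 = 288°
a = cos(288°) = 0.3090
b = sin(288°) = -0.9511

0.3090 - 0.9511i


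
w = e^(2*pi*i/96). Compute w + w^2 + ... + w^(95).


With w = e^(2*pi*i/96), all 96 of the 96th roots of unity w^0 = 1, w, ..., w^(95) sum to 0: 1 + w + ... + w^(95) = (1 - w^96)/(1 - w) = 0 since w^96 = 1, w ≠ 1.
Removing the root 1: w + w^2 + ... + w^(95) = 0 - 1 = -1

Sum = -1


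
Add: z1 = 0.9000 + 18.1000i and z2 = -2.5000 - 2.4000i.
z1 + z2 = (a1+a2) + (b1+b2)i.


Real: 0.9 - 2.5 = -1.6
Imag: 18.1 - 2.4 = 15.7

-1.6000 + 15.7000i


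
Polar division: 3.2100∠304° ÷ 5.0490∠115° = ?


r = 3.2100 / 5.0490 = 0.6358
theta = 304° - 115° = 189° = 189° (mod 360)

0.6358 cis(189°)


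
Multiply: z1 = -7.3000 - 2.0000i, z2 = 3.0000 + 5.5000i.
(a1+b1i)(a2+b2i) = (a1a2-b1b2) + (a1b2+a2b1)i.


Real = -7.3*3 - (-2)*5.5 = -21.9 - (-11) = -10.9
Imag = -7.3*5.5 + 3*(-2) = -40.15 - (6) = -46.15

-10.9000 - 46.1500i


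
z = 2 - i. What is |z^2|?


|z| = sqrt(4+1) = sqrt(5) = 2.2361
|z^2| = |z|^2 = (sqrt(5))^2 = 5

|z^2| = 5


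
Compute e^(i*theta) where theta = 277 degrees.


cos(277°) = 0.1219
sin(277°) = -0.9925

e^(i*277°) = 0.1219 - 0.9925i


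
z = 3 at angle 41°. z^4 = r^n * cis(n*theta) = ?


r^4 = 3^4 = 81
n*theta = 4*41° = 164° = 164° (mod 360)
a = 81*cos(164°) = -77.8622
b = 81*sin(164°) = 22.3266

81 cis(164°) = -77.8622 + 22.3266i


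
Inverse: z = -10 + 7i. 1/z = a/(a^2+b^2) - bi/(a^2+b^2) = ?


|z|^2 = 100+49 = 149
1/z = (-10 - 7i)/149

1/z = -0.0671 - 0.0470i


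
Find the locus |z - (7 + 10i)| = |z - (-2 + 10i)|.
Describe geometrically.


Equal distances means the locus is the perpendicular bisector of z1 and z2.
Midpoint = ((7+(-2))/2, (10+10)/2) = (2.5000, 10.0000)

Perpendicular bisector through (2.5000, 10.0000)


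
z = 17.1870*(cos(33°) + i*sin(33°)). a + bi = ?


a = 17.1870*cos(33°) = 17.1870*0.83867 = 14.4142
b = 17.1870*sin(33°) = 17.1870*0.54464 = 9.3607

14.4142 + 9.3607i


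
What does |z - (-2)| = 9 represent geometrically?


|z - z0| = r is a circle with center z0 and radius r.
Center = (-2, 0), radius = 9

Circle with center (-2, 0) and radius 9


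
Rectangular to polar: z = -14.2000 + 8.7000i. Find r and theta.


r = sqrt(201.64+75.69) = sqrt(277.33) = 16.6532
theta = atan2(8.7, -14.2) = 148.5052 degrees

r = 16.6532, theta = 148.5052 degrees


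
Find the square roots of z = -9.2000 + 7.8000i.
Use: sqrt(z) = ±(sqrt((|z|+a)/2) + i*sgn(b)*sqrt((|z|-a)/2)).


|z| = sqrt(84.64+60.84) = 12.0615
sqrt((|z|+a)/2) = sqrt((12.0615+(-9.2))/2) = sqrt(1.4308) = 1.1961
sqrt((|z|-a)/2) = sqrt((12.0615-(-9.2))/2) = sqrt(10.6308) = 3.2605

±(1.1961 + 3.2605i) i.e. 1.1961 + 3.2605i and -1.1961 - 3.2605i


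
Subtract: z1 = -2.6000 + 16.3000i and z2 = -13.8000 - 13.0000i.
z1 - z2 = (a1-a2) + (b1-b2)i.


Real: -2.6 + 13.8 = 11.2
Imag: 16.3 + 13 = 29.3

11.2000 + 29.3000i


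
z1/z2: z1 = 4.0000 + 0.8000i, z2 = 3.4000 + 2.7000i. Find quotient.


Conjugate of z2 = 3.4000 - 2.7000i
Numerator: (4.0000 + 0.8000i)(3.4000 - 2.7000i) = 15.7600 - 8.0800i
Denominator: 3.4^2 + 2.7^2 = 18.85
Result = (15.7600 - 8.0800i)/18.85

0.8361 - 0.4286i


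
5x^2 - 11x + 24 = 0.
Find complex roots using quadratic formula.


disc = (-11)^2 - 4*5*24 = 121 - 480 = -359
sqrt(|disc|) = sqrt(359) = 18.9473
Real part = 11/(2*5) = 1.1000
Imag part = 18.9473/(2*5) = 1.8947

1.1000 ± 1.8947i


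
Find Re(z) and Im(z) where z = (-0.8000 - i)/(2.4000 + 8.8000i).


Multiply by conjugate: (-0.8000 - i)(2.4000 - 8.8000i) / (2.4^2 + 8.8^2)
Numerator real = -0.8*2.4 - (1)*8.8 = -10.72
Numerator imag = -1*2.4 - (-0.8)*8.8 = 4.64
Denominator = 83.2
Re(z) = -10.72/83.2 = -0.1288
Im(z) = 4.64/83.2 = 0.0558

Re(z) = -0.1288, Im(z) = 0.0558


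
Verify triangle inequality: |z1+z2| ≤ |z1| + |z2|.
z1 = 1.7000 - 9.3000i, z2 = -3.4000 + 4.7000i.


|z1| = sqrt(1.7^2 + (-9.3)^2) = sqrt(89.38) = 9.4541
|z2| = sqrt((-3.4)^2 + 4.7^2) = sqrt(33.65) = 5.8009
z1+z2 = -1.7000 - 4.6000i
|z1+z2| = sqrt(24.05) = 4.9041
|z1|+|z2| = 9.4541 + 5.8009 = 15.2550

|z1+z2| = 4.9041 ≤ |z1|+|z2| = 15.2550 (verified)


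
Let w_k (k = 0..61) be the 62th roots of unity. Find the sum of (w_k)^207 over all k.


The roots are w_k = w^k with w = e^(2*pi*i/62), and (w^k)^207 = (w^207)^k.
So S = 1 + u + u^2 + ... + u^(61) with u = w^207.
207 = 3*62 + 21, so 207 is not a multiple of 62: u = (w^62)^3 * w^21 = w^21 ≠ 1 (w is a primitive 62th root), while u^62 = (w^62)^207 = 1.
Geometric series: S = (1 - u^62)/(1 - u) = (1 - 1)/(1 - u) = 0

S = 0


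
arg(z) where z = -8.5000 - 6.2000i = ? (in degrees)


Re = -8.5, Im = -6.2
arg = atan2(-6.2, -8.5) = -143.8925 degrees

arg(z) = -143.8925 degrees


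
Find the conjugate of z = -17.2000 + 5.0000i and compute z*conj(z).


z_bar = -17.2000 - 5.0000i
z*z_bar = (-17.2)^2 + 5^2 = 295.84 + 25 = 320.84

z_bar = -17.2000 - 5.0000i, z*z_bar = 320.84


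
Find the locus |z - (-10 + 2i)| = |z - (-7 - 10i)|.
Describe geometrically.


Equal distances means the locus is the perpendicular bisector of z1 and z2.
Midpoint = ((-10+(-7))/2, (2+(-10))/2) = (-8.5000, -4.0000)

Perpendicular bisector through (-8.5000, -4.0000)


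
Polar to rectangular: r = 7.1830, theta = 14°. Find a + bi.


a = 7.1830*cos(14°) = 7.1830*0.970296 = 6.9696
b = 7.1830*sin(14°) = 7.1830*0.24192 = 1.7377

6.9696 + 1.7377i


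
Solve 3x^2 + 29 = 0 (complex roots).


disc = 0^2 - 4*3*29 = 0 - 348 = -348
sqrt(|disc|) = sqrt(348) = 18.6548
Real part = 0/(2*3) = 0
Imag part = 18.6548/(2*3) = 3.1091

0 ± 3.1091i


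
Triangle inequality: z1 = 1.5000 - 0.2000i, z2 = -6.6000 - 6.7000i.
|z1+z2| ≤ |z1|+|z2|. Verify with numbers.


|z1| = sqrt(1.5^2 + (-0.2)^2) = sqrt(2.29) = 1.5133
|z2| = sqrt((-6.6)^2 + (-6.7)^2) = sqrt(88.45) = 9.4048
z1+z2 = -5.1000 - 6.9000i
|z1+z2| = sqrt(73.62) = 8.5802
|z1|+|z2| = 1.5133 + 9.4048 = 10.9181

|z1+z2| = 8.5802 ≤ |z1|+|z2| = 10.9181 (verified)


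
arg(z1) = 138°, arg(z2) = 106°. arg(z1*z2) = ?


arg(z1*z2) = 138° + 106° = 244°
Normalized to (-180°, 180°]: -116°

-116°


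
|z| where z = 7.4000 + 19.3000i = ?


|z| = sqrt(7.4^2 + 19.3^2) = sqrt(54.76 + 372.49) = sqrt(427.25) = 20.6700

|z| = 20.6700


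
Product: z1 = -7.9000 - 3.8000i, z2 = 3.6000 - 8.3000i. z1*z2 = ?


Real = -7.9*3.6 - (-3.8)*(-8.3) = -28.44 - 31.54 = -59.98
Imag = -7.9*(-8.3) + 3.6*(-3.8) = 65.57 - (13.68) = 51.89

-59.9800 + 51.8900i


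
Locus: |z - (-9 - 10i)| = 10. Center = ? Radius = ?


|z - z0| = r is a circle with center z0 and radius r.
Center = (-9, -10), radius = 10

Circle with center (-9, -10) and radius 10


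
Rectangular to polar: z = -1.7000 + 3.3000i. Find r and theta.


r = sqrt(2.89+10.89) = sqrt(13.78) = 3.7121
theta = atan2(3.3, -1.7) = 117.2553 degrees

r = 3.7121, theta = 117.2553 degrees


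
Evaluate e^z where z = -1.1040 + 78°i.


e^-1.1040 = 0.3315
cos(78°) = 0.2079
sin(78°) = 0.97815
Real = 0.3315*0.2079 = 0.0689
Imag = 0.3315*0.97815 = 0.3243

0.0689 + 0.3243i


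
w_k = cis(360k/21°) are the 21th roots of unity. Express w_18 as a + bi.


Angle = 360*18/21 = 308.5714°
a = cos(308.5714°) = 0.6235
b = sin(308.5714°) = -0.7818

0.6235 - 0.7818i


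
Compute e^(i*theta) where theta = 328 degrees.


cos(328°) = 0.8480
sin(328°) = -0.5299

e^(i*328°) = 0.8480 - 0.5299i


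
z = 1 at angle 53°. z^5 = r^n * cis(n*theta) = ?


r^5 = 1^5 = 1
n*theta = 5*53° = 265° = 265° (mod 360)
a = 1*cos(265°) = -0.0872
b = 1*sin(265°) = -0.9962

1 cis(265°) = -0.0872 - 0.9962i


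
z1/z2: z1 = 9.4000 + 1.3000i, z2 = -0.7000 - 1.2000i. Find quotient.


Conjugate of z2 = -0.7000 + 1.2000i
Numerator: (9.4000 + 1.3000i)(-0.7000 + 1.2000i) = -8.1400 + 10.3700i
Denominator: (-0.7)^2 + (-1.2)^2 = 1.93
Result = (-8.1400 + 10.3700i)/1.93

-4.2176 + 5.3731i


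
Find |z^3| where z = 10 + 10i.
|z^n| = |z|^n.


|z| = sqrt(100+100) = sqrt(200) = 14.1421
|z^3| = |z|^3 = (sqrt(200))^3 = 200*sqrt(200)

|z^3| = 200*sqrt(200) ≈ 2828.4271


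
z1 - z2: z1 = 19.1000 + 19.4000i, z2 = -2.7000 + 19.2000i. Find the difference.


Real: 19.1 + 2.7 = 21.8
Imag: 19.4 - 19.2 = 0.2

21.8000 + 0.2000i


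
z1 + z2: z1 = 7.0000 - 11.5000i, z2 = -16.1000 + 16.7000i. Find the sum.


Real: 7 - 16.1 = -9.1
Imag: -11.5 + 16.7 = 5.2

-9.1000 + 5.2000i


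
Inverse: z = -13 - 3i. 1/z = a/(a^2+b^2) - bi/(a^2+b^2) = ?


|z|^2 = 169+9 = 178
1/z = (-13 + 3i)/178

1/z = -0.0730 + 0.0169i


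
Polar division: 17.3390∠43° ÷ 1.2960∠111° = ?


r = 17.3390 / 1.2960 = 13.3789
theta = 43° - 111° = -68° = 292° (mod 360)

13.3789 cis(292°)


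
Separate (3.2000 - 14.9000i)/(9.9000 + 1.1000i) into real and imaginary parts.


Multiply by conjugate: (3.2000 - 14.9000i)(9.9000 - 1.1000i) / (9.9^2 + 1.1^2)
Numerator real = 3.2*9.9 - (14.9)*1.1 = 15.29
Numerator imag = -14.9*9.9 - 3.2*1.1 = -151.03
Denominator = 99.22
Re(z) = 15.29/99.22 = 0.1541
Im(z) = -151.03/99.22 = -1.5222

Re(z) = 0.1541, Im(z) = -1.5222


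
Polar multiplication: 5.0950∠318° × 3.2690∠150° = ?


r = 5.0950 * 3.2690 = 16.6556
theta = 318° + 150° = 468° = 108° (mod 360)

16.6556 cis(108°)
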